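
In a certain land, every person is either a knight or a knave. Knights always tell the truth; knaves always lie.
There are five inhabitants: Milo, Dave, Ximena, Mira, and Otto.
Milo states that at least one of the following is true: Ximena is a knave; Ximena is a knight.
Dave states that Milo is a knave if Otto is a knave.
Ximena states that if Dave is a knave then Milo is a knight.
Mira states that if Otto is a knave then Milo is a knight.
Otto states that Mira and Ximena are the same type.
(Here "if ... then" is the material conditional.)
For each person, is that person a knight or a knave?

Since Milo is a knight, "at least one of the following is true: Ximena is a knave; Ximena is a knight" needs to be true, which holds.
Dave (knight): "Milo is a knave if Otto is a knave" — true. ✓
Ximena is a knight; "if Dave is a knave then Milo is a knight" is true, as required.
Mira is a knight, so "if Otto is a knave then Milo is a knight" must be true — and it is.
Otto is a knight, so "Mira and Ximena are the same type" must be true — and it is.

Milo is a knight, Dave is a knight, Ximena is a knight, Mira is a knight, and Otto is a knight.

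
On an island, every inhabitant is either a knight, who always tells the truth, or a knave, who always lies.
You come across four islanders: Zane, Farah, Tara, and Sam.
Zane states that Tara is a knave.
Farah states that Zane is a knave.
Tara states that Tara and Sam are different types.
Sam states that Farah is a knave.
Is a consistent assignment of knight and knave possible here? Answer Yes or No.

Yes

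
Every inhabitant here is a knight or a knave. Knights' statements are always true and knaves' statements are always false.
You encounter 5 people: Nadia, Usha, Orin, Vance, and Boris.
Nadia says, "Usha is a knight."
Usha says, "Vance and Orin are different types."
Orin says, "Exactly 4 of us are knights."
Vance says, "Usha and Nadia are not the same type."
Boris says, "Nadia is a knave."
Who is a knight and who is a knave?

Nadia is a knave, Usha is a knave, Orin is a knave, Vance is a knave, and Boris is a knight.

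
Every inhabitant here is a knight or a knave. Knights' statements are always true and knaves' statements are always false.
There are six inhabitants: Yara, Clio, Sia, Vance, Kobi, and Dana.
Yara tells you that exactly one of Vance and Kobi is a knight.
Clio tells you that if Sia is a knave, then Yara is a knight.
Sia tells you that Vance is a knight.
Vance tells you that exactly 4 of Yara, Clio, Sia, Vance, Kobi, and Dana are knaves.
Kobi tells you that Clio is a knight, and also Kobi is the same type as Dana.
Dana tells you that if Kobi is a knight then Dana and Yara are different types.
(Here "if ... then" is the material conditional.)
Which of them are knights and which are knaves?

Yara is a knave, Clio is a knave, Sia is a knave, Vance is a knave, Kobi is a knave, and Dana is a knight.

Yara is a knave, and the claim "exactly one of Vance and Kobi is a knight" is indeed False.
Clio (knave): "if Sia is a knave, then Yara is a knight" — False. ✓
Sia (knave): "Vance is a knight" — False. ✓
Vance is a knave, so "exactly 4 of Yara, Clio, Sia, Vance, Kobi, and Dana are knaves" must be False — and it is.
As a knave, Kobi's statement "Clio is a knight, and also Kobi is the same type as Dana" should be False; it is.
As a knight, Dana's statement "if Kobi is a knight then Dana and Yara are different types" should be True; it is.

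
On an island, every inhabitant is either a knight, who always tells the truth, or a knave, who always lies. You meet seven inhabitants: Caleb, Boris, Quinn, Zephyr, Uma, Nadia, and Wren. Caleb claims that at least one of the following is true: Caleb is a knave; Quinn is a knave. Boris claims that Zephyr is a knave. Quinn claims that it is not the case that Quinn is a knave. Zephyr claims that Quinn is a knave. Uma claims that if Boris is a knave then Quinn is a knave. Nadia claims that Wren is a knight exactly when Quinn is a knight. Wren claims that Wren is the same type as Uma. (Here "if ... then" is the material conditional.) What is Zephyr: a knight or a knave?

Zephyr is a knight.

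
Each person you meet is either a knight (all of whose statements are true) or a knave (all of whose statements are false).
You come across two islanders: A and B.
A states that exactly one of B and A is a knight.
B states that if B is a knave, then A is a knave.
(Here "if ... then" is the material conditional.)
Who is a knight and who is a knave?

Since A is a knight, "exactly one of B and A is a knight" needs to be true, which holds.
B (knave): "if B is a knave, then A is a knave" — False. ✓

A is a knight and B is a knave.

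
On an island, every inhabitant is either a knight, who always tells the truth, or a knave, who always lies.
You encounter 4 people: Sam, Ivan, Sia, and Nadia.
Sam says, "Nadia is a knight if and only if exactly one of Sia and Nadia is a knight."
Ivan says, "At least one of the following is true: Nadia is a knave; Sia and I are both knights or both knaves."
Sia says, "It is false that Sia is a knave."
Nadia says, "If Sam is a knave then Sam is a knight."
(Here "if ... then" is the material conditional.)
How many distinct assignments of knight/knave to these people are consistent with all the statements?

1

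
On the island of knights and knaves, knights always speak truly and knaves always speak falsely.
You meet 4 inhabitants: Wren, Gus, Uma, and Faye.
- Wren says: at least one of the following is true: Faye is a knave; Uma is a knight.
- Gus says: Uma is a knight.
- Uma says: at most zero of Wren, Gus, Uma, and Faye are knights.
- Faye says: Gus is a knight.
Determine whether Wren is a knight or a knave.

Wren is a knight.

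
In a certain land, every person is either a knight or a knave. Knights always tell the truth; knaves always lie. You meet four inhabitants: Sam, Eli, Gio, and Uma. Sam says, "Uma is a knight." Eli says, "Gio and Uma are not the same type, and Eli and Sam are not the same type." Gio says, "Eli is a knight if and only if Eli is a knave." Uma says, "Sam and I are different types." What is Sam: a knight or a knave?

Sam is a knave.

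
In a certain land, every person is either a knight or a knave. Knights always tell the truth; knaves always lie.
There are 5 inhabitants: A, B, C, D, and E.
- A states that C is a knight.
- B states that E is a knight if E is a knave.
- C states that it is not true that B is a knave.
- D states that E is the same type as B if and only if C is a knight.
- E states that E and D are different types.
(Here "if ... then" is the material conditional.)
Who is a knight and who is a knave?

Knights: none. Knaves: A, B, C, D, and E.

Since A is a knave, "C is a knight" needs to be False, which holds.
B is a knave, so "E is a knight if E is a knave" must be False — and it is.
As a knave, C's statement "it is not true that B is a knave" should be False; it is.
As a knave, D's statement "E is the same type as B if and only if C is a knight" should be False; it is.
E is a knave; "E and D are different types" is False, as required.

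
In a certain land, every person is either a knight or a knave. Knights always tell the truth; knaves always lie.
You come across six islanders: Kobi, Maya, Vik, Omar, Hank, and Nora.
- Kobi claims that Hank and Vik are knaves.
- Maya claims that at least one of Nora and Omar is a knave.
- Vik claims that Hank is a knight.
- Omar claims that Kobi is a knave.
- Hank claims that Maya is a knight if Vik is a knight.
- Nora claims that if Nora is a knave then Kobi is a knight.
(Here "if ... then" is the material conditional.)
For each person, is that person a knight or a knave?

Kobi is a knave, so "Hank and Vik are knaves" must be false — and it is.
Maya is a knight, and the claim "at least one of Nora and Omar is a knave" is indeed true.
As a knight, Vik's statement "Hank is a knight" should be true; it is.
As a knight, Omar's statement "Kobi is a knave" should be true; it is.
Hank is a knight; "Maya is a knight if Vik is a knight" is true, as required.
Since Nora is a knave, "if Nora is a knave then Kobi is a knight" needs to be false, which holds.

Kobi is a knave, Maya is a knight, Vik is a knight, Omar is a knight, Hank is a knight, and Nora is a knave.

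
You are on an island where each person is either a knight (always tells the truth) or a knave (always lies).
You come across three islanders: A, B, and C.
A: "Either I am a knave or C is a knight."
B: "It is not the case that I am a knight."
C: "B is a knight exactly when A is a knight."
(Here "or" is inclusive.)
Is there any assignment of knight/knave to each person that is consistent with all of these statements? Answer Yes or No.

No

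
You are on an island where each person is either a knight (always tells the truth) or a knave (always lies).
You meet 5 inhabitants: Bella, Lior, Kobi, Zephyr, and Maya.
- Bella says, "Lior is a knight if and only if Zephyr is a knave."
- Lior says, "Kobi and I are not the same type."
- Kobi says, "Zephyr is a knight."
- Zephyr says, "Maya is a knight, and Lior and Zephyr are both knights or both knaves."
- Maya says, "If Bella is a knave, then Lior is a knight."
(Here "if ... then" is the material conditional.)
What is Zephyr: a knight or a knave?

Zephyr is a knave.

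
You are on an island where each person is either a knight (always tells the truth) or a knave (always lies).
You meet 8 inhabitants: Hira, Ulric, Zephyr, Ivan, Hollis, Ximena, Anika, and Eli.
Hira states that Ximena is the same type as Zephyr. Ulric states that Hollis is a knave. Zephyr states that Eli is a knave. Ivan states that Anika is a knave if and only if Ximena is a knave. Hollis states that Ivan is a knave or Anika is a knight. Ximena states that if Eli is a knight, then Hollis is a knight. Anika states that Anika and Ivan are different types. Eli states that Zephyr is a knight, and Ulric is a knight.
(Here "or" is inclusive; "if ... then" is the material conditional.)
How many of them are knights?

4

The unique consistent assignment is Hira=knight, Ulric=knave, Zephyr=knight, Ivan=knave, Hollis=knight, Ximena=knight, Anika=knave, Eli=knave.
That has 4 knights.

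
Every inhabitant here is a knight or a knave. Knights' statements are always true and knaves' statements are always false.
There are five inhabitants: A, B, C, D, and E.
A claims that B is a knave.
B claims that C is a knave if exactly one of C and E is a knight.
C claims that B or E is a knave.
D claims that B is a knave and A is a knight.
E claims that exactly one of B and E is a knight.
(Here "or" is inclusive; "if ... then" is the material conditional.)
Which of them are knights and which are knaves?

Knights: A, C, and D. Knaves: B and E.

A (knight): "B is a knave" — True. ✓
B (knave): "C is a knave if exactly one of C and E is a knight" — false. ✓
C is a knight, and the claim "B or E is a knave" is indeed True.
D is a knight, and the claim "B is a knave and A is a knight" is indeed True.
As a knave, E's statement "exactly one of B and E is a knight" should be false; it is.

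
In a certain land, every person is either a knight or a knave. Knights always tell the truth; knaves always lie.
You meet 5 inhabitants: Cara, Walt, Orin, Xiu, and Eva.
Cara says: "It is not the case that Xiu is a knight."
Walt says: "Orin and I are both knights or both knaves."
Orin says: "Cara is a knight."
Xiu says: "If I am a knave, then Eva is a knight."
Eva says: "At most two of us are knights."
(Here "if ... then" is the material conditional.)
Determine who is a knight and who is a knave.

Knights: Cara, Walt, and Orin. Knaves: Xiu and Eva.

Cara (knight): "it is not the case that Xiu is a knight" — True. ✓
As a knight, Walt's statement "Orin and I are both knights or both knaves" should be True; it is.
As a knight, Orin's statement "Cara is a knight" should be True; it is.
Xiu (knave): "if I am a knave, then Eva is a knight" — False. ✓
Since Eva is a knave, "at most two of us are knights" needs to be False, which holds.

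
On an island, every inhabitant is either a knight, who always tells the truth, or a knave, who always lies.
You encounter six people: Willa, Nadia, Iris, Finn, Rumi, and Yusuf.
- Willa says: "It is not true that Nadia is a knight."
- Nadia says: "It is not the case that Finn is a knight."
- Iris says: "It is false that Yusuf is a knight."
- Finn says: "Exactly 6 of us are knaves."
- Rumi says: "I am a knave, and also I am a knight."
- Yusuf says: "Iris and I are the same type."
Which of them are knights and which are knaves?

Willa (knave): "it is not true that Nadia is a knight" — false. ✓
Nadia is a knight; "it is not the case that Finn is a knight" is true, as required.
Iris is a knight, and the claim "it is false that Yusuf is a knight" is indeed true.
Finn is a knave, so "exactly 6 of us are knaves" must be false — and it is.
Rumi (knave): "I am a knave, and also I am a knight" — false. ✓
Since Yusuf is a knave, "Iris and I are the same type" needs to be false, which holds.

Willa is a knave, Nadia is a knight, Iris is a knight, Finn is a knave, Rumi is a knave, and Yusuf is a knave.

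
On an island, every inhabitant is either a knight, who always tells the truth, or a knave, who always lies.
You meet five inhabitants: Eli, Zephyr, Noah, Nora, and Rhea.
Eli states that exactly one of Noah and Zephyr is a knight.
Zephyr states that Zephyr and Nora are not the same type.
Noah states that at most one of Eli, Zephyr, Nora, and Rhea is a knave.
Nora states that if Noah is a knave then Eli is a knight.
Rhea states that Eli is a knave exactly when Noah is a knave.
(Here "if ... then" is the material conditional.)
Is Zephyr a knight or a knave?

Zephyr is a knave.

Consistent assignments: {Eli=knave, Zephyr=knave, Noah=knave, Nora=knave, Rhea=knight}
In every consistent assignment, Zephyr is a knave.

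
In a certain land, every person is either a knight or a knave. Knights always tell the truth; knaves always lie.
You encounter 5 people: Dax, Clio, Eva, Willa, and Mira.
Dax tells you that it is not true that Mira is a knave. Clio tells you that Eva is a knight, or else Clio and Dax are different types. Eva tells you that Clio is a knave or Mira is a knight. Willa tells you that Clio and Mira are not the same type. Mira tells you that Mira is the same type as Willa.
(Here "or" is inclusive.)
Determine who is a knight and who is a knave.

As a knave, Dax's statement "it is not true that Mira is a knave" should be False; it is.
Since Clio is a knight, "Eva is a knight, or else Clio and Dax are different types" needs to be True, which holds.
Eva is a knave, and the claim "Clio is a knave or Mira is a knight" is indeed False.
Willa (knight): "Clio and Mira are not the same type" — True. ✓
Mira is a knave, so "Mira is the same type as Willa" must be False — and it is.

Dax is a knave, Clio is a knight, Eva is a knave, Willa is a knight, and Mira is a knave.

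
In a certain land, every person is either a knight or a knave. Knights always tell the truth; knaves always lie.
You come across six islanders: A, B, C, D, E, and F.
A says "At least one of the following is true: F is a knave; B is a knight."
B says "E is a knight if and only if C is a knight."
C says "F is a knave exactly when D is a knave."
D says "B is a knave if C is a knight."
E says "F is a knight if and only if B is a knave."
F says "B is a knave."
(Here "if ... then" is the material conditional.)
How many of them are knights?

The unique consistent assignment is A=knight, B=knight, C=knight, D=knave, E=knight, F=knave.
That has 4 knights.

4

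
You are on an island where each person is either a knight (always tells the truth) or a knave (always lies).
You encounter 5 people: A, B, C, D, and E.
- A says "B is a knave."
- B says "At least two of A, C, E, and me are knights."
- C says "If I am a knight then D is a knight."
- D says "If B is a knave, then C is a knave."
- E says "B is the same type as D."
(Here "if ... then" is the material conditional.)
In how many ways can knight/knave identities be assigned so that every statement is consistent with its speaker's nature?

1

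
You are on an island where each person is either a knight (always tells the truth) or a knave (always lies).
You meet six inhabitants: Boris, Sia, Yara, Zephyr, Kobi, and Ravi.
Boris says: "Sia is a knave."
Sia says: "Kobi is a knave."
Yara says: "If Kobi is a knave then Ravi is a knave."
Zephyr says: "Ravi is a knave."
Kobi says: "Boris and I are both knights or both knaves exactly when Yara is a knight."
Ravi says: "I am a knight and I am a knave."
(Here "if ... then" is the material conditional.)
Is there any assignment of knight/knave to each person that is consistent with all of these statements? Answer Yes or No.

Yes

One consistent assignment: Boris=knight, Sia=knave, Yara=knight, Zephyr=knight, Kobi=knight, Ravi=knave.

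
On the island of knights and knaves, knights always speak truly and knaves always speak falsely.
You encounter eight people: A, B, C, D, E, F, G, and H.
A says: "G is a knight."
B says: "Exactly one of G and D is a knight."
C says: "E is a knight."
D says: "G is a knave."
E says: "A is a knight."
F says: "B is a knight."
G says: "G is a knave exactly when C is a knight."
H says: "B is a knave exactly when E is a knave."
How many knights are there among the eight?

The unique consistent assignment is A=knave, B=knight, C=knave, D=knight, E=knave, F=knight, G=knave, H=knave.
That has 3 knights.

3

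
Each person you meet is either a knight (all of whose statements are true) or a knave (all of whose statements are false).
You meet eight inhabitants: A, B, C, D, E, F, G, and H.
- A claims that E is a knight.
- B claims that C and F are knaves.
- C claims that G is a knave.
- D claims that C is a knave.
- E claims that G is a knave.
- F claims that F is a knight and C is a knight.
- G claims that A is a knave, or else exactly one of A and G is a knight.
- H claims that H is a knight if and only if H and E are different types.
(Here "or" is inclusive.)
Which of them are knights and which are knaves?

A is a knave; "E is a knight" is False, as required.
Since B is a knight, "C and F are knaves" needs to be True, which holds.
As a knave, C's statement "G is a knave" should be False; it is.
D is a knight, and the claim "C is a knave" is indeed True.
E is a knave, so "G is a knave" must be False — and it is.
As a knave, F's statement "F is a knight and C is a knight" should be False; it is.
G is a knight, and the claim "A is a knave, or else exactly one of A and G is a knight" is indeed True.
H is a knight, and the claim "H is a knight if and only if H and E are different types" is indeed True.

A is a knave, B is a knight, C is a knave, D is a knight, E is a knave, F is a knave, G is a knight, and H is a knight.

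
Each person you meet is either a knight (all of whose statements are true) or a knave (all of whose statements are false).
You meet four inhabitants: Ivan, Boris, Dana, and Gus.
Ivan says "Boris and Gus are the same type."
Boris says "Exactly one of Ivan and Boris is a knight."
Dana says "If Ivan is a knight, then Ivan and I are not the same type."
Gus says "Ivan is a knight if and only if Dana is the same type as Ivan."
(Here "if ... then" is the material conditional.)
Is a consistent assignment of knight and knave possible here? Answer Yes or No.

One consistent assignment: Ivan=knave, Boris=knave, Dana=knight, Gus=knight.

Yes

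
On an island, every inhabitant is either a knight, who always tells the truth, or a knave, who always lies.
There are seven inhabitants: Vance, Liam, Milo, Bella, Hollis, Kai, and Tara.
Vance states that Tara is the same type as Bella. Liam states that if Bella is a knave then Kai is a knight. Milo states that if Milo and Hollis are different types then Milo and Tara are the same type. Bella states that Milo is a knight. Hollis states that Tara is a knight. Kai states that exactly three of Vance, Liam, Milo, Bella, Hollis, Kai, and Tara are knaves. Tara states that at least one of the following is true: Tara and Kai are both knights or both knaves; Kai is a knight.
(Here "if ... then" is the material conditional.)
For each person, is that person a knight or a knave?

Vance is a knave, Liam is a knight, Milo is a knave, Bella is a knave, Hollis is a knight, Kai is a knight, and Tara is a knight.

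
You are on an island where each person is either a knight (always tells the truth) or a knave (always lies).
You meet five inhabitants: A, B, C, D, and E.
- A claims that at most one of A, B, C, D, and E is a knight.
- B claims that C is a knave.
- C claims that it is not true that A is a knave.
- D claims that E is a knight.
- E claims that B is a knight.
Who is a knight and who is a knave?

A is a knave, B is a knight, C is a knave, D is a knight, and E is a knight.

As a knave, A's statement "at most one of A, B, C, D, and E is a knight" should be False; it is.
Since B is a knight, "C is a knave" needs to be true, which holds.
As a knave, C's statement "it is not true that A is a knave" should be False; it is.
Since D is a knight, "E is a knight" needs to be true, which holds.
E is a knight; "B is a knight" is true, as required.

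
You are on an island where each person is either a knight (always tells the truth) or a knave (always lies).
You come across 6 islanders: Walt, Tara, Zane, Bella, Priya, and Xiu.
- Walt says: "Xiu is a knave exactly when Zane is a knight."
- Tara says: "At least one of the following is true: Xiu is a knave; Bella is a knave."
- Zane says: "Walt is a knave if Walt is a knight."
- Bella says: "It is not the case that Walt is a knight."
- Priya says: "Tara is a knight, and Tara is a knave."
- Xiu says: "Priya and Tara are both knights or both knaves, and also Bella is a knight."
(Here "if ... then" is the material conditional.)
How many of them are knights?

3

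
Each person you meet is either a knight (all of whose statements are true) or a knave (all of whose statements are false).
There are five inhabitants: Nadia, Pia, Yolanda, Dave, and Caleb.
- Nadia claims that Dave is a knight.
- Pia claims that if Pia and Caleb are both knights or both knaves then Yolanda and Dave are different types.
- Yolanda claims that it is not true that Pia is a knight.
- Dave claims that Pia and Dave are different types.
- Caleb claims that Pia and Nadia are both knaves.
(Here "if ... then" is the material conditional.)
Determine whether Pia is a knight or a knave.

Pia is a knave.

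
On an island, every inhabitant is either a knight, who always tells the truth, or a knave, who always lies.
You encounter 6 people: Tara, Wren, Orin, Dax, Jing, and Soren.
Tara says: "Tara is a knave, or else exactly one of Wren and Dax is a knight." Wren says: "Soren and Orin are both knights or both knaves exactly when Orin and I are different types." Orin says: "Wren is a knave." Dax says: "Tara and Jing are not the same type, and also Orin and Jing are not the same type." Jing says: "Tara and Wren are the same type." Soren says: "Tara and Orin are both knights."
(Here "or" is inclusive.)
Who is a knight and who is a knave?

Knights: Tara, Wren, and Jing. Knaves: Orin, Dax, and Soren.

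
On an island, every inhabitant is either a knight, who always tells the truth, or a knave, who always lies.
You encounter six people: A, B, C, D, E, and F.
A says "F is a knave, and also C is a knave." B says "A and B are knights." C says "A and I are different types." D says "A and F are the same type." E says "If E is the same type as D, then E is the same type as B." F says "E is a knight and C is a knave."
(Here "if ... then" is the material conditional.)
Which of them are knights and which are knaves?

A is a knave, B is a knave, C is a knave, D is a knave, E is a knight, and F is a knight.

A is a knave, and the claim "F is a knave, and also C is a knave" is indeed false.
B (knave): "A and B are knights" — false. ✓
C is a knave; "A and I are different types" is false, as required.
D is a knave, so "A and F are the same type" must be false — and it is.
E (knight): "if E is the same type as D, then E is the same type as B" — true. ✓
F is a knight, so "E is a knight and C is a knave" must be true — and it is.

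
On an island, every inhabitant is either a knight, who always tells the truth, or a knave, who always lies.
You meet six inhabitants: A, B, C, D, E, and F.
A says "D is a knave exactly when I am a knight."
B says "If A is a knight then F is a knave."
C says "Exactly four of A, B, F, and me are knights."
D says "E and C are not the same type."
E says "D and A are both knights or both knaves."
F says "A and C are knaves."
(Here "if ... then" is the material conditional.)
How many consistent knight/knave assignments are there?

1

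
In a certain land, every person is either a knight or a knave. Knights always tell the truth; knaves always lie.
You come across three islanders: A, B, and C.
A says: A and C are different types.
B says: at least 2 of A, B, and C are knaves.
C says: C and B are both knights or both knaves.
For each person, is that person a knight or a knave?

Knights: B. Knaves: A and C.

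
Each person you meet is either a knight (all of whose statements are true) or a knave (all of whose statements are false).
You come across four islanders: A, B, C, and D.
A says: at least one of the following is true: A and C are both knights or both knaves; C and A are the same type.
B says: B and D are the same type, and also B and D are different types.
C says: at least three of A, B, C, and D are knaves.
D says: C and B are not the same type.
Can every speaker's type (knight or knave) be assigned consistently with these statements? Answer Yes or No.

Checking all 16 assignments, each has at least one speaker whose statement's truth value contradicts their type.

No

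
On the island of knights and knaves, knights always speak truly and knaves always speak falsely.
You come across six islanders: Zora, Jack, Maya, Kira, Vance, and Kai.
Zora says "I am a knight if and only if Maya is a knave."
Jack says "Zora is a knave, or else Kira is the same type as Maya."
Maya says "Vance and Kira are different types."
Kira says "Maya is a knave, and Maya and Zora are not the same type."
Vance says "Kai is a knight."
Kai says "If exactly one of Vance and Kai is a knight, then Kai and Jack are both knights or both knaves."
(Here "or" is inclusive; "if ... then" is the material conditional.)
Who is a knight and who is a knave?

Zora is a knight, Jack is a knave, Maya is a knave, Kira is a knight, Vance is a knight, and Kai is a knight.

Since Zora is a knight, "I am a knight if and only if Maya is a knave" needs to be true, which holds.
Jack is a knave, so "Zora is a knave, or else Kira is the same type as Maya" must be False — and it is.
Maya is a knave; "Vance and Kira are different types" is False, as required.
Kira is a knight, so "Maya is a knave, and Maya and Zora are not the same type" must be true — and it is.
Since Vance is a knight, "Kai is a knight" needs to be true, which holds.
As a knight, Kai's statement "if exactly one of Vance and Kai is a knight, then Kai and Jack are both knights or both knaves" should be true; it is.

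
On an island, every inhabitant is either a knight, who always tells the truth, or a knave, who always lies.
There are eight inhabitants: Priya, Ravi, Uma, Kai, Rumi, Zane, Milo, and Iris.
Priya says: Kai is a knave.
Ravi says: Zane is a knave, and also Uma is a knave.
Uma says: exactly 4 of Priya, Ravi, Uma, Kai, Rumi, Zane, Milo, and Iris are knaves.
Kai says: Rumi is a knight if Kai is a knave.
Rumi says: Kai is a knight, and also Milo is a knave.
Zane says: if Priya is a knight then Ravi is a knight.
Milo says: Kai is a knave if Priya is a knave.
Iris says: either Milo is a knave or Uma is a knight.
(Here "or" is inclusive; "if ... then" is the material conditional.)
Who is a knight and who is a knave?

Knights: Priya, Uma, Milo, and Iris. Knaves: Ravi, Kai, Rumi, and Zane.

As a knight, Priya's statement "Kai is a knave" should be True; it is.
Since Ravi is a knave, "Zane is a knave, and also Uma is a knave" needs to be False, which holds.
As a knight, Uma's statement "exactly 4 of Priya, Ravi, Uma, Kai, Rumi, Zane, Milo, and Iris are knaves" should be True; it is.
Since Kai is a knave, "Rumi is a knight if Kai is a knave" needs to be False, which holds.
Rumi is a knave; "Kai is a knight, and also Milo is a knave" is False, as required.
As a knave, Zane's statement "if Priya is a knight then Ravi is a knight" should be False; it is.
Milo is a knight, and the claim "Kai is a knave if Priya is a knave" is indeed True.
As a knight, Iris's statement "either Milo is a knave or Uma is a knight" should be True; it is.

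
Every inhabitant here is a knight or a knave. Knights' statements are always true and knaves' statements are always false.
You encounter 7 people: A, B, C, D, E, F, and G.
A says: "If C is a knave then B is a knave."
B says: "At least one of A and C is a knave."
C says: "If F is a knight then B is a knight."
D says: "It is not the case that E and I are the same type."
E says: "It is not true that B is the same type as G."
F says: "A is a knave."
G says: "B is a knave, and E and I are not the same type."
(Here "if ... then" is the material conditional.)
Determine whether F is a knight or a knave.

F is a knave.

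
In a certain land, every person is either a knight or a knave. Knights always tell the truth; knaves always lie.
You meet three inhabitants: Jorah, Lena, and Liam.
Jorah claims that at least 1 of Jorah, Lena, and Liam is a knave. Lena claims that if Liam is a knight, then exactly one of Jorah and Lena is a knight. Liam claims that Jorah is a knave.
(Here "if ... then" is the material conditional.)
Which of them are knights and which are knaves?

Knights: Jorah and Lena. Knaves: Liam.

Since Jorah is a knight, "at least 1 of Jorah, Lena, and Liam is a knave" needs to be true, which holds.
Since Lena is a knight, "if Liam is a knight, then exactly one of Jorah and Lena is a knight" needs to be true, which holds.
Liam is a knave, so "Jorah is a knave" must be False — and it is.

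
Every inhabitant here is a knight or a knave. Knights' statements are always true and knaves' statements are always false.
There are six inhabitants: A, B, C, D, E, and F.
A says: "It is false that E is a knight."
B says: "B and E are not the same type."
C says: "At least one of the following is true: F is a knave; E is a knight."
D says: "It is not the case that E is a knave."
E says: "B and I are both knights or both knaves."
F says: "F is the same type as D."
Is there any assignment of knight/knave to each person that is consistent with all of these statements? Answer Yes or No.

No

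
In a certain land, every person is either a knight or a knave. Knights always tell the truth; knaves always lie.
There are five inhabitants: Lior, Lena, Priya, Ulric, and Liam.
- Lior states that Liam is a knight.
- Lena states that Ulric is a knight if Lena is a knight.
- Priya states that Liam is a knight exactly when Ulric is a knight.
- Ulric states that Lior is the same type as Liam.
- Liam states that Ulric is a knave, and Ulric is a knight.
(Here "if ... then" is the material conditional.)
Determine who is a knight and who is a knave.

Lior is a knave, Lena is a knight, Priya is a knave, Ulric is a knight, and Liam is a knave.

As a knave, Lior's statement "Liam is a knight" should be False; it is.
Lena is a knight, so "Ulric is a knight if Lena is a knight" must be true — and it is.
Priya is a knave, so "Liam is a knight exactly when Ulric is a knight" must be False — and it is.
Ulric is a knight, so "Lior is the same type as Liam" must be true — and it is.
Liam is a knave, so "Ulric is a knave, and Ulric is a knight" must be False — and it is.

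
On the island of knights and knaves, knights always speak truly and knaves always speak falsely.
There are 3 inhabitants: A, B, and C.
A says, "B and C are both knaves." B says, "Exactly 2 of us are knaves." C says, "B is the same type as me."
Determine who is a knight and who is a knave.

As a knave, A's statement "B and C are both knaves" should be False; it is.
B is a knight, and the claim "exactly 2 of us are knaves" is indeed true.
Since C is a knave, "B is the same type as me" needs to be False, which holds.

A is a knave, B is a knight, and C is a knave.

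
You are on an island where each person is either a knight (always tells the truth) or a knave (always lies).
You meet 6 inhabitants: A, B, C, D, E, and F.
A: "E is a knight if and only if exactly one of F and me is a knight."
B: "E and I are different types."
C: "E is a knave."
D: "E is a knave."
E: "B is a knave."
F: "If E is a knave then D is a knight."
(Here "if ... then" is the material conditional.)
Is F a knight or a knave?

F is a knight.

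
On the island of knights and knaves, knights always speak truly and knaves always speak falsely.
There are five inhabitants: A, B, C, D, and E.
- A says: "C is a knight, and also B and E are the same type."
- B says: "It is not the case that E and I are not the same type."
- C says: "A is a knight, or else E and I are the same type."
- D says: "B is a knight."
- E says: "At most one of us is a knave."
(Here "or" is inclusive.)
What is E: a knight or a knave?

E is a knight.

Consistent assignments: {A=knight, B=knight, C=knight, D=knight, E=knight}
In every consistent assignment, E is a knight.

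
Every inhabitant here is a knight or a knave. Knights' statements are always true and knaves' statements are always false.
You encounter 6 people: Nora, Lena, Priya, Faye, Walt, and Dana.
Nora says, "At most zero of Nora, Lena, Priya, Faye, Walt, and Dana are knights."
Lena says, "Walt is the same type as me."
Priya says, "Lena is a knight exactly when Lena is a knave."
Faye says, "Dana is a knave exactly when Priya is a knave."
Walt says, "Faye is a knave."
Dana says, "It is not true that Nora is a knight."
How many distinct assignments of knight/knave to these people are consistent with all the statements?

Consistent assignments:
  Nora=knave, Lena=knight, Priya=knave, Faye=knave, Walt=knight, Dana=knight
  Nora=knave, Lena=knave, Priya=knave, Faye=knave, Walt=knight, Dana=knight

2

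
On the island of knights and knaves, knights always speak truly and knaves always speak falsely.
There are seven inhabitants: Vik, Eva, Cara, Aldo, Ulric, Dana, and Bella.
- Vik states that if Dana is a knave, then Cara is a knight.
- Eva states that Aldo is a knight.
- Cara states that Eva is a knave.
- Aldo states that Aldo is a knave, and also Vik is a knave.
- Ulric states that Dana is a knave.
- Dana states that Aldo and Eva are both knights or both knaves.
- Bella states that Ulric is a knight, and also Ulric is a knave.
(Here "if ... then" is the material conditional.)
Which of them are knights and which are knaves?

Vik is a knight, so "if Dana is a knave, then Cara is a knight" must be True — and it is.
Eva (knave): "Aldo is a knight" — False. ✓
Cara is a knight, and the claim "Eva is a knave" is indeed True.
Since Aldo is a knave, "Aldo is a knave, and also Vik is a knave" needs to be False, which holds.
Ulric is a knave, and the claim "Dana is a knave" is indeed False.
Dana is a knight; "Aldo and Eva are both knights or both knaves" is True, as required.
As a knave, Bella's statement "Ulric is a knight, and also Ulric is a knave" should be False; it is.

Vik is a knight, Eva is a knave, Cara is a knight, Aldo is a knave, Ulric is a knave, Dana is a knight, and Bella is a knave.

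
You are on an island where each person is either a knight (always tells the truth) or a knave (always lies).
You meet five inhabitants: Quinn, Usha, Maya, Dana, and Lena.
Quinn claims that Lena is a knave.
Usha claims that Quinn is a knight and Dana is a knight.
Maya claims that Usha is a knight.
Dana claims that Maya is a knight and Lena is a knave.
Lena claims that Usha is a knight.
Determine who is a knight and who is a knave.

Quinn (knight): "Lena is a knave" — True. ✓
Since Usha is a knave, "Quinn is a knight and Dana is a knight" needs to be False, which holds.
Since Maya is a knave, "Usha is a knight" needs to be False, which holds.
Dana is a knave; "Maya is a knight and Lena is a knave" is False, as required.
Lena is a knave, so "Usha is a knight" must be False — and it is.

Knights: Quinn. Knaves: Usha, Maya, Dana, and Lena.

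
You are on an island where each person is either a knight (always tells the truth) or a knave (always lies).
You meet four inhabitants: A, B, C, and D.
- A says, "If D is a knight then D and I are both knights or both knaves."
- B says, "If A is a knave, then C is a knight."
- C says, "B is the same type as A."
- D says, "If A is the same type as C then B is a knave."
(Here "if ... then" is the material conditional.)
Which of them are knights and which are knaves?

Suppose A is a knave. Then A's statement "if D is a knight then D and I are both knights or both knaves" would have to be false. Checking the 8 ways to assign the others, none is consistent with every speaker.
(For instance, with B=knight, C=knight, D=knave, A's claim "if D is a knight then D and I are both knights or both knaves" comes out true where it would need to be false.)
So A must be a knight, making "if D is a knight then D and I are both knights or both knaves" true. Taking A=knight, B=knight, C=knight, D=knave, each remaining statement checks out:
  B (knight): "if A is a knave, then C is a knight" — true. ✓
  C (knight): "B is the same type as A" — true. ✓
  D (knave): "if A is the same type as C then B is a knave" — false. ✓
This is the unique consistent assignment.

A is a knight, B is a knight, C is a knight, and D is a knave.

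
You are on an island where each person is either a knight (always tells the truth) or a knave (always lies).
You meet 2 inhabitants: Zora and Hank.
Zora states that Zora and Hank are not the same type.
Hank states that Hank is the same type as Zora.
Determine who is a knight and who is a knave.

Zora (knight): "Zora and Hank are not the same type" — true. ✓
Hank (knave): "Hank is the same type as Zora" — false. ✓

Zora is a knight and Hank is a knave.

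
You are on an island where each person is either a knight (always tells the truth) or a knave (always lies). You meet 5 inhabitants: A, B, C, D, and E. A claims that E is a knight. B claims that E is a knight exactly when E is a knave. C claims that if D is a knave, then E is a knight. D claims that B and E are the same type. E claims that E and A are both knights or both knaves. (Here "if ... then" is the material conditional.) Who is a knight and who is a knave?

A is a knight, B is a knave, C is a knight, D is a knave, and E is a knight.

A (knight): "E is a knight" — True. ✓
B is a knave; "E is a knight exactly when E is a knave" is false, as required.
C is a knight, and the claim "if D is a knave, then E is a knight" is indeed True.
D (knave): "B and E are the same type" — false. ✓
Since E is a knight, "E and A are both knights or both knaves" needs to be True, which holds.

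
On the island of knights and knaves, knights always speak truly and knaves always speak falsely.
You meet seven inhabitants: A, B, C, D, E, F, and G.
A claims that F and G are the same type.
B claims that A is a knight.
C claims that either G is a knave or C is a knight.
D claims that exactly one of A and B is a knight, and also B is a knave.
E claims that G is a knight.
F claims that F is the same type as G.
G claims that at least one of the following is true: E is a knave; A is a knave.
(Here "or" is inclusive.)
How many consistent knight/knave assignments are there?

2

Consistent assignments:
  A=knave, B=knave, C=knight, D=knave, E=knight, F=knave, G=knight
  A=knave, B=knave, C=knave, D=knave, E=knight, F=knave, G=knight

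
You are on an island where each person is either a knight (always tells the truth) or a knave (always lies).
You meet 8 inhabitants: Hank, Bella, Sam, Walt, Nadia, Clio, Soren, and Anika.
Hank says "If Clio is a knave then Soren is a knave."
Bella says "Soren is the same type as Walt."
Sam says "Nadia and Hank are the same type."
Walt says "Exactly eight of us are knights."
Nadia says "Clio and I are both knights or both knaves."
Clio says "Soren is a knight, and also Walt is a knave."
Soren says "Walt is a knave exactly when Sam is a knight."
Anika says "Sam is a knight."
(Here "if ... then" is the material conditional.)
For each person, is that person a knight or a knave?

Hank is a knight, Bella is a knave, Sam is a knight, Walt is a knave, Nadia is a knight, Clio is a knight, Soren is a knight, and Anika is a knight.

Hank is a knight, and the claim "if Clio is a knave then Soren is a knave" is indeed true.
Bella is a knave, and the claim "Soren is the same type as Walt" is indeed false.
Sam (knight): "Nadia and Hank are the same type" — true. ✓
Walt is a knave; "exactly eight of us are knights" is false, as required.
Nadia (knight): "Clio and I are both knights or both knaves" — true. ✓
Clio is a knight, and the claim "Soren is a knight, and also Walt is a knave" is indeed true.
Since Soren is a knight, "Walt is a knave exactly when Sam is a knight" needs to be true, which holds.
Since Anika is a knight, "Sam is a knight" needs to be true, which holds.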